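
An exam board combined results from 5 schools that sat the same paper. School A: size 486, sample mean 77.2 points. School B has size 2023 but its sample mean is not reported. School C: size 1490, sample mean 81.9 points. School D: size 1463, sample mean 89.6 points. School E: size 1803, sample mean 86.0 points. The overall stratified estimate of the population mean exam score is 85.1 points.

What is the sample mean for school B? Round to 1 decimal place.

N = 486 + 2023 + 1490 + 1463 + 1803 = 7265.
Overall total = μ·N = 85.1·7265 = 618251.5.
Subtract the known strata: 486·77.2 + 1490·81.9 + 1463·89.6 + 1803·86.0 = 445693.
Remaining total for school B: 618251.5 − 445693 = 172558.5.
Divide by its size: 172558.5 / 2023 = 85.298... → 85.3.

85.3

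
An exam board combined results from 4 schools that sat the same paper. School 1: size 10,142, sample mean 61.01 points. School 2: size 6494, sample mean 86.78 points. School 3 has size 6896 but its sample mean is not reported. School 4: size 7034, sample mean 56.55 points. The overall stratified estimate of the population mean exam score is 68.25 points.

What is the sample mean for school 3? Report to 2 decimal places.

73.38

N = 10142 + 6494 + 6896 + 7034 = 30566.
Overall total = μ·N = 68.25·30566 = 2086129.5.
Subtract the known strata: 10142·61.01 + 6494·86.78 + 7034·56.55 = 1580085.44.
Remaining total for school 3: 2086129.5 − 1580085.44 = 506044.06.
Divide by its size: 506044.06 / 6896 = 73.3823... → 73.38.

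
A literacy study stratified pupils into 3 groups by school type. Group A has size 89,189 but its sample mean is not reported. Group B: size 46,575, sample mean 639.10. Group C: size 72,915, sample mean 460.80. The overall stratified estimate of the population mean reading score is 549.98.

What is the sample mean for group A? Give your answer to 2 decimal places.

Σ Nₕx̄ₕ = N·μ, so 89189·x̄_A = 208679·549.98 − (46575·639.10 + 72915·460.80).
= 114769276.42 − 63365314.5 = 51403961.92.
x̄_A = 51403961.92 / 89189 = 576.3487... → 576.35.

576.35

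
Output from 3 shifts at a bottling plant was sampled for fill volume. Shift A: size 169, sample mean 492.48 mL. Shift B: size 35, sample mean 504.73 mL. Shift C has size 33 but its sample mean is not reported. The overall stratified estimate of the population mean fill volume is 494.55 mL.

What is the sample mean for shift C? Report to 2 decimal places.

494.35

N = 169 + 35 + 33 = 237.
Overall total = μ·N = 494.55·237 = 117208.35.
Subtract the known strata: 169·492.48 + 35·504.73 = 100894.67.
Remaining total for shift C: 117208.35 − 100894.67 = 16313.68.
Divide by its size: 16313.68 / 33 = 494.3539... → 494.35.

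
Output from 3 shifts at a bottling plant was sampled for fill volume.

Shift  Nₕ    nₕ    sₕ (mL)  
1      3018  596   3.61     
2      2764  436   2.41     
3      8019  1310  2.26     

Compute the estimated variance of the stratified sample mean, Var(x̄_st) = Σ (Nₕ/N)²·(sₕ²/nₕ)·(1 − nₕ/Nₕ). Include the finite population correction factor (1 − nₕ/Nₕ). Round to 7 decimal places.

N = 13801; Wₕ = Nₕ/N.
shift 1: (3018/13801)²·3.61²/596·(1 − 596/3018) = 0.0008391516
shift 2: (2764/13801)²·2.41²/436·(1 − 436/2764) = 0.0004500363
shift 3: (8019/13801)²·2.26²/1310·(1 − 1310/8019) = 0.0011012920
Sum = 0.0023904798 → 0.0023905.

0.0023905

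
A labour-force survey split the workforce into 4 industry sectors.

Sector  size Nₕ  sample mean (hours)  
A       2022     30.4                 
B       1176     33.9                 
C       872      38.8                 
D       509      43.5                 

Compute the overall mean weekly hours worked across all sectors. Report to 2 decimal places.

34.35

x̄_st = (Σ Nₕx̄ₕ) / (Σ Nₕ) = (2022·30.4 + 1176·33.9 + 872·38.8 + 509·43.5) / 4579
= 157310.3 / 4579 = 34.3547... → 34.35.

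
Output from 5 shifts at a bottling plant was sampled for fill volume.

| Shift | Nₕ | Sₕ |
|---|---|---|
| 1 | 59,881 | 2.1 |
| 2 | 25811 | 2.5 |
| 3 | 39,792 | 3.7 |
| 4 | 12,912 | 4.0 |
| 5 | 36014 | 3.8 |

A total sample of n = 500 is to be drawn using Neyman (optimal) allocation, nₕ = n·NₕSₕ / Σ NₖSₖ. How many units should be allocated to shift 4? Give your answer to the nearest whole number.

1: NₕSₕ = 59881·2.1 = 125750.1
2: NₕSₕ = 25811·2.5 = 64527.5
3: NₕSₕ = 39792·3.7 = 147230.4
4: NₕSₕ = 12912·4.0 = 51648
5: NₕSₕ = 36014·3.8 = 136853.2
Σ NₕSₕ = 526009.2.
n_4 = 500·51648/526009.2 = 49.094... → 49.

49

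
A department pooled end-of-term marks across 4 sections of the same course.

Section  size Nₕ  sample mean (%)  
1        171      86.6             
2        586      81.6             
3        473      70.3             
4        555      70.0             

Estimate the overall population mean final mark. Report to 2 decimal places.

75.48

x̄_st = (Σ Nₕx̄ₕ) / (Σ Nₕ) = (171·86.6 + 586·81.6 + 473·70.3 + 555·70.0) / 1785
= 134728.1 / 1785 = 75.4779... → 75.48.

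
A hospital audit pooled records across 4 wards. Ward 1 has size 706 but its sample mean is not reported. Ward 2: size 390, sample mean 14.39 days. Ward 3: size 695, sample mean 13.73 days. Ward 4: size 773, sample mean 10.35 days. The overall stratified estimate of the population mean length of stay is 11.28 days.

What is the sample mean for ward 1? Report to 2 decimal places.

N = 706 + 390 + 695 + 773 = 2564.
Overall total = μ·N = 11.28·2564 = 28921.92.
Subtract the known strata: 390·14.39 + 695·13.73 + 773·10.35 = 23155.
Remaining total for ward 1: 28921.92 − 23155 = 5766.92.
Divide by its size: 5766.92 / 706 = 8.1684... → 8.17.

8.17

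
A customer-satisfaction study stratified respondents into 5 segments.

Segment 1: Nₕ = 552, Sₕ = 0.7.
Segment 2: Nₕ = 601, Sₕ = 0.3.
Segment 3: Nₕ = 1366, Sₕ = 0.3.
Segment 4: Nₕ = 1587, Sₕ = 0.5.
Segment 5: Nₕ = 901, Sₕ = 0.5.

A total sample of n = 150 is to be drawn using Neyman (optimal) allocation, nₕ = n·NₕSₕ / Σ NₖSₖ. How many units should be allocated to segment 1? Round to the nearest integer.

26

Σ NₕSₕ = 552·0.7 + 601·0.3 + 1366·0.3 + 1587·0.5 + 901·0.5 = 2220.5.
Share for 1: 386.4/2220.5 = 0.17401.
n_1 = 150 × 0.17401 = 26.102... → 26.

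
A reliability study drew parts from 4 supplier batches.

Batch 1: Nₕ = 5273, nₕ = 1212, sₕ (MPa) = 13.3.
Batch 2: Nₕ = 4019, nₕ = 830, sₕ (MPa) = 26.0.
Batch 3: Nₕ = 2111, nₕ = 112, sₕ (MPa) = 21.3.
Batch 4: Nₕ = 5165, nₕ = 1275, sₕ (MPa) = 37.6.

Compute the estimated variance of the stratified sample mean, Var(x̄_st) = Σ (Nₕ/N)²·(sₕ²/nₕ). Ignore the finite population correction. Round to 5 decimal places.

0.23623

N = 16568; Wₕ = Nₕ/N.
batch 1: (5273/16568)²·13.3²/1212 = 0.01478346
batch 2: (4019/16568)²·26.0²/830 = 0.04792526
batch 3: (2111/16568)²·21.3²/112 = 0.06576237
batch 4: (5165/16568)²·37.6²/1275 = 0.10776208
Sum = 0.23623317 → 0.23623.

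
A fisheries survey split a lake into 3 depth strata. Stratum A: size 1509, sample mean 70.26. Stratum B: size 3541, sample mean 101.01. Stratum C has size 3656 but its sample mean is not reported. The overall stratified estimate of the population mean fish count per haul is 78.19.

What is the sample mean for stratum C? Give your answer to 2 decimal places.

59.36

N = 1509 + 3541 + 3656 = 8706.
Overall total = μ·N = 78.19·8706 = 680722.14.
Subtract the known strata: 1509·70.26 + 3541·101.01 = 463698.75.
Remaining total for stratum C: 680722.14 − 463698.75 = 217023.39.
Divide by its size: 217023.39 / 3656 = 59.3609... → 59.36.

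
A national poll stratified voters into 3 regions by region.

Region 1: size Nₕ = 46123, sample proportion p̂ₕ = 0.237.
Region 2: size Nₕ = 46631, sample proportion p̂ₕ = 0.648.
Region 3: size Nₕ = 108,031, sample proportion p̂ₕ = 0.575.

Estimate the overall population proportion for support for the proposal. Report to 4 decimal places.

0.5143

Wₕ = Nₕ/N with N = 200785: 0.2297, 0.2322, 0.5380.
p̂_st = 0.2297·0.237 + 0.2322·0.648 + 0.5380·0.575 ≈ 0.514311... → 0.5143.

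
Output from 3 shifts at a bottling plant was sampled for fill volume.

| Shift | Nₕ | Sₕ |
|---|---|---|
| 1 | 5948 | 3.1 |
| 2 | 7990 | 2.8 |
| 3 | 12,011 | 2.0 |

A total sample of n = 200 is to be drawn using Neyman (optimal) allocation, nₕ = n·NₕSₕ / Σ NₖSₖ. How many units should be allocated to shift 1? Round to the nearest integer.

Σ NₕSₕ = 5948·3.1 + 7990·2.8 + 12011·2.0 = 64832.8.
Share for 1: 18438.8/64832.8 = 0.28441.
n_1 = 200 × 0.28441 = 56.881... → 57.

57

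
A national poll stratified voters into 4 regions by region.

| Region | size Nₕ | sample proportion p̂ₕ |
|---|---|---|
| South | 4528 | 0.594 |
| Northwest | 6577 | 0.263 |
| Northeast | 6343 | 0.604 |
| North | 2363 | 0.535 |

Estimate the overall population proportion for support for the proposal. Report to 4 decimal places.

0.4803

Wₕ = Nₕ/N with N = 19811: 0.2286, 0.3320, 0.3202, 0.1193.
p̂_st = 0.2286·0.594 + 0.3320·0.263 + 0.3202·0.604 + 0.1193·0.535 ≈ 0.480277... → 0.4803.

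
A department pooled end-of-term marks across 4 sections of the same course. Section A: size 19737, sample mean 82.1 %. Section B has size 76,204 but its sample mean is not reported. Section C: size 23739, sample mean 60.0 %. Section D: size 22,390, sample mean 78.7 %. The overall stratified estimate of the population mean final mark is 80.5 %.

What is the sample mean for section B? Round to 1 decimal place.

Σ Nₕx̄ₕ = N·μ, so 76204·x̄_B = 142070·80.5 − (19737·82.1 + 23739·60.0 + 22390·78.7).
= 11436635 − 4806840.7 = 6629794.3.
x̄_B = 6629794.3 / 76204 = 87.001... → 87.0.

87.0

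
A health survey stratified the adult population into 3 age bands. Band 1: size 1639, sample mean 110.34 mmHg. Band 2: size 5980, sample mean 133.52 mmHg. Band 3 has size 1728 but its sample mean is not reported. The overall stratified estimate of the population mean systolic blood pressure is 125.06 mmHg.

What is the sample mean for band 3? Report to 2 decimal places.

Σ Nₕx̄ₕ = N·μ, so 1728·x̄_3 = 9347·125.06 − (1639·110.34 + 5980·133.52).
= 1168935.82 − 979296.86 = 189638.96.
x̄_3 = 189638.96 / 1728 = 109.7448... → 109.74.

109.74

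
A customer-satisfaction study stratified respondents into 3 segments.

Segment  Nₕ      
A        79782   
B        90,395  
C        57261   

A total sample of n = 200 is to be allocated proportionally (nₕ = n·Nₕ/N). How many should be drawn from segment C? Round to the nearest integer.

50

Share of segment C = 57261/227438 = 0.25177.
Allocate 200 × 0.25177 = 50.353... → 50.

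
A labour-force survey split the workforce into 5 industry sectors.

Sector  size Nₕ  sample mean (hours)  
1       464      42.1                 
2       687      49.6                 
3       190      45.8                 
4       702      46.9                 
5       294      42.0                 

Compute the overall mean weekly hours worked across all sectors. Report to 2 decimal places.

46.03

N = 2337; weights Wₕ = Nₕ/N = (0.1985, 0.2940, 0.0813, 0.3004, 0.1258).
x̄_st = Σ Wₕ·x̄ₕ = 0.1985·42.1 + 0.2940·49.6 + 0.0813·45.8 + 0.3004·46.9 + 0.1258·42.0 ≈ 46.0348...
→ 46.03.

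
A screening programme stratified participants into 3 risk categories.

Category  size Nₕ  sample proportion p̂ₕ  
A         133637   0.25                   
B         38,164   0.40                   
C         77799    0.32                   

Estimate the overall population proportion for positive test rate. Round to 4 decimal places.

0.2948

Wₕ = Nₕ/N with N = 249600: 0.5354, 0.1529, 0.3117.
p̂_st = 0.5354·0.25 + 0.1529·0.40 + 0.3117·0.32 ≈ 0.294754... → 0.2948.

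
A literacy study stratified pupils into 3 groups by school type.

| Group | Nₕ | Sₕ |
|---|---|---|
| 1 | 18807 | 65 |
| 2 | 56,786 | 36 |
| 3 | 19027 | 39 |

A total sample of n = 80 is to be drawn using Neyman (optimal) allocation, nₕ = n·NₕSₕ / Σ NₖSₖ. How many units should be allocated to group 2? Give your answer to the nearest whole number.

Σ NₕSₕ = 18807·65 + 56786·36 + 19027·39 = 4008804.
Share for 2: 2044296/4008804 = 0.50995.
n_2 = 80 × 0.50995 = 40.796... → 41.

41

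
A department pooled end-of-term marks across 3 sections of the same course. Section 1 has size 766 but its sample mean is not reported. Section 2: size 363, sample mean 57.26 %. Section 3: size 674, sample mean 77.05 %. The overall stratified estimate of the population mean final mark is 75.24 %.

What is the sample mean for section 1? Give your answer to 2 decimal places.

82.17

N = 766 + 363 + 674 = 1803.
Overall total = μ·N = 75.24·1803 = 135657.72.
Subtract the known strata: 363·57.26 + 674·77.05 = 72717.08.
Remaining total for section 1: 135657.72 − 72717.08 = 62940.64.
Divide by its size: 62940.64 / 766 = 82.1679... → 82.17.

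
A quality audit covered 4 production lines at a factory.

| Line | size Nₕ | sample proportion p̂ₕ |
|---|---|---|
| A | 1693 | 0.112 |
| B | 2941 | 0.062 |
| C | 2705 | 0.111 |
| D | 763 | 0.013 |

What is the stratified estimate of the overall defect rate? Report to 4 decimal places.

N = 1693 + 2941 + 2705 + 763 = 8102.
Overall proportion = Σ (Nₕ/N)·p̂ₕ.
Σ Nₕp̂ₕ = 189.616 + 182.342 + 300.255 + 9.919 = 682.132.
682.132 / 8102 = 0.084193... → 0.0842.

0.0842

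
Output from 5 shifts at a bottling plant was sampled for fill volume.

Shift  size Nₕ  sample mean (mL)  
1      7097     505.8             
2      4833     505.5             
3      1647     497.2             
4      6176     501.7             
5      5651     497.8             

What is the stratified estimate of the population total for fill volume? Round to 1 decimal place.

12763199.5

1: 7097·505.8 = 3589662.6
2: 4833·505.5 = 2443081.5
3: 1647·497.2 = 818888.4
4: 6176·501.7 = 3098499.2
5: 5651·497.8 = 2813067.8
τ̂ = Σ Nₕx̄ₕ = 12763199.5.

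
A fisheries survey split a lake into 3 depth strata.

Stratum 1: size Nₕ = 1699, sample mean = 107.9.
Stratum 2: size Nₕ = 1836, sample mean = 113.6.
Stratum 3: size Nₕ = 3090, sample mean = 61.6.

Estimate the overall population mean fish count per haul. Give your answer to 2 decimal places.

x̄_st = (Σ Nₕx̄ₕ) / (Σ Nₕ) = (1699·107.9 + 1836·113.6 + 3090·61.6) / 6625
= 582235.7 / 6625 = 87.8846... → 87.88.

87.88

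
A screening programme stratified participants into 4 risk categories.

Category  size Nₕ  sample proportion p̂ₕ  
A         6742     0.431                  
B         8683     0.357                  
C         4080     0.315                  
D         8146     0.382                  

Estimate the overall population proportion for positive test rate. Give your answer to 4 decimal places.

Wₕ = Nₕ/N with N = 27651: 0.2438, 0.3140, 0.1476, 0.2946.
p̂_st = 0.2438·0.431 + 0.3140·0.357 + 0.1476·0.315 + 0.2946·0.382 ≈ 0.376211... → 0.3762.

0.3762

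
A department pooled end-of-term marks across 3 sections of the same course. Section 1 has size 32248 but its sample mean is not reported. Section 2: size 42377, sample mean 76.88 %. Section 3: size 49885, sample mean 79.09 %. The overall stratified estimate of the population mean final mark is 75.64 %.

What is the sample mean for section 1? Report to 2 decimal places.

N = 32248 + 42377 + 49885 = 124510.
Overall total = μ·N = 75.64·124510 = 9417936.4.
Subtract the known strata: 42377·76.88 + 49885·79.09 = 7203348.41.
Remaining total for section 1: 9417936.4 − 7203348.41 = 2214587.99.
Divide by its size: 2214587.99 / 32248 = 68.6737... → 68.67.

68.67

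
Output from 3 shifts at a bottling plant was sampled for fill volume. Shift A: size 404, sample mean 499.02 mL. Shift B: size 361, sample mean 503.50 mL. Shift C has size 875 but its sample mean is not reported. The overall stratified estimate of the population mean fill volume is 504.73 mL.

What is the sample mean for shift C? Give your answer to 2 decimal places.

507.87

N = 404 + 361 + 875 = 1640.
Overall total = μ·N = 504.73·1640 = 827757.2.
Subtract the known strata: 404·499.02 + 361·503.50 = 383367.58.
Remaining total for shift C: 827757.2 − 383367.58 = 444389.62.
Divide by its size: 444389.62 / 875 = 507.8739... → 507.87.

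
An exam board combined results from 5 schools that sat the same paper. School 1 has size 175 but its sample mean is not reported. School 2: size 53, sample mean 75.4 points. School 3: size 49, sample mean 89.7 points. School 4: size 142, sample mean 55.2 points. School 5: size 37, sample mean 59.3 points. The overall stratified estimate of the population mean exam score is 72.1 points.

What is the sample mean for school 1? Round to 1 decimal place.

82.6

N = 175 + 53 + 49 + 142 + 37 = 456.
Overall total = μ·N = 72.1·456 = 32877.6.
Subtract the known strata: 53·75.4 + 49·89.7 + 142·55.2 + 37·59.3 = 18424.
Remaining total for school 1: 32877.6 − 18424 = 14453.6.
Divide by its size: 14453.6 / 175 = 82.592 → 82.6.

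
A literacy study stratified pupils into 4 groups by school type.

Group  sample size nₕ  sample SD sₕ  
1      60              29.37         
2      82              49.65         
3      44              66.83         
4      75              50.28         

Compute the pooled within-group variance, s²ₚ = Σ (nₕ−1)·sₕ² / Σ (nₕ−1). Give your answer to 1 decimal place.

2450.2

Degrees of freedom: 59 + 81 + 43 + 74 = 257.
Σ(nₕ−1)sₕ² = 59·862.5969 + 81·2465.1225 + 43·4466.2489 + 74·2528.0784 = 629694.6439.
s²ₚ = 629694.6439 / 257 = 2450.174... → 2450.2.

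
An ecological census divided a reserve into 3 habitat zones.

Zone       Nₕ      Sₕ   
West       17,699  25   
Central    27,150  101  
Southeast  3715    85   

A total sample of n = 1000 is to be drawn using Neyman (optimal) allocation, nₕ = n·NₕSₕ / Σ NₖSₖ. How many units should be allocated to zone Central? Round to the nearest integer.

West: NₕSₕ = 17699·25 = 442475
Central: NₕSₕ = 27150·101 = 2742150
Southeast: NₕSₕ = 3715·85 = 315775
Σ NₕSₕ = 3500400.
n_Central = 1000·2742150/3500400 = 783.382... → 783.

783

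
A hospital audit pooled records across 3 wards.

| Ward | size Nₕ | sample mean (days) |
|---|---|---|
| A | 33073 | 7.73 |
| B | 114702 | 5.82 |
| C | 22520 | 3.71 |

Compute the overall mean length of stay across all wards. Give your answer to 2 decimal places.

5.91

x̄_st = (Σ Nₕx̄ₕ) / (Σ Nₕ) = (33073·7.73 + 114702·5.82 + 22520·3.71) / 170295
= 1006769.13 / 170295 = 5.9119... → 5.91.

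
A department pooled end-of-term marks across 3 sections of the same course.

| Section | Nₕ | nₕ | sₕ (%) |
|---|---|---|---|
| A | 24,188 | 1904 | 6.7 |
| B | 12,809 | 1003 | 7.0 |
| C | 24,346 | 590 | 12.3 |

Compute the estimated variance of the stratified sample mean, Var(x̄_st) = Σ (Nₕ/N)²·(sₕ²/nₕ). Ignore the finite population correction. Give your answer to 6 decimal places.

0.046187

N = 61343; Wₕ = Nₕ/N.
section A: (24188/61343)²·6.7²/1904 = 0.003665663
section B: (12809/61343)²·7.0²/1003 = 0.002130078
section C: (24346/61343)²·12.3²/590 = 0.040390890
Sum = 0.046186632 → 0.046187.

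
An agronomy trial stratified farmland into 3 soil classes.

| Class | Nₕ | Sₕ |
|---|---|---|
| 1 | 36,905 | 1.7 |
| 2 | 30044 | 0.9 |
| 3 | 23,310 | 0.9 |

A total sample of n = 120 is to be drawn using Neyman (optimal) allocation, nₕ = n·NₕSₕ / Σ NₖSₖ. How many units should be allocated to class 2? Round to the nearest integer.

29

1: NₕSₕ = 36905·1.7 = 62738.5
2: NₕSₕ = 30044·0.9 = 27039.6
3: NₕSₕ = 23310·0.9 = 20979
Σ NₕSₕ = 110757.1.
n_2 = 120·27039.6/110757.1 = 29.296... → 29.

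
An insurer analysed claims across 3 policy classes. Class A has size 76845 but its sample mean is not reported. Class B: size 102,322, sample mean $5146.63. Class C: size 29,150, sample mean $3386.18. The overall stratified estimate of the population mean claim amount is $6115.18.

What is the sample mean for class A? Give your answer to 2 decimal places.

N = 76845 + 102322 + 29150 = 208317.
Overall total = μ·N = 6115.18·208317 = 1273895952.06.
Subtract the known strata: 102322·5146.63 + 29150·3386.18 = 625320621.86.
Remaining total for class A: 1273895952.06 − 625320621.86 = 648575330.2.
Divide by its size: 648575330.2 / 76845 = 8440.0459... → 8440.05.

8440.05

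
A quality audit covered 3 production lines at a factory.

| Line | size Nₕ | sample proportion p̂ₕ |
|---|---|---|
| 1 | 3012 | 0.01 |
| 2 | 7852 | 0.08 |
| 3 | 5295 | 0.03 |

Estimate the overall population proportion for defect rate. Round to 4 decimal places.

0.0506

Wₕ = Nₕ/N with N = 16159: 0.1864, 0.4859, 0.3277.
p̂_st = 0.1864·0.01 + 0.4859·0.08 + 0.3277·0.03 ≈ 0.050568... → 0.0506.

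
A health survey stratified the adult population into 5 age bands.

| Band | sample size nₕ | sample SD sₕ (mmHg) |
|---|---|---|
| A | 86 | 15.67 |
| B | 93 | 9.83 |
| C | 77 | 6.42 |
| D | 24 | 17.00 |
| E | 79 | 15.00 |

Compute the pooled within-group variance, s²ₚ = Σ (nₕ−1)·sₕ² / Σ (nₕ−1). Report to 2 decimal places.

A: (86−1)·15.67² = 85·245.5489 = 20871.6565
B: (93−1)·9.83² = 92·96.6289 = 8889.8588
C: (77−1)·6.42² = 76·41.2164 = 3132.4464
D: (24−1)·17.00² = 23·289 = 6647
E: (79−1)·15.00² = 78·225 = 17550
Numerator = 57090.9617; denominator = Σ(nₕ−1) = 354.
s²ₚ = 57090.9617/354 = 161.2739... → 161.27.

161.27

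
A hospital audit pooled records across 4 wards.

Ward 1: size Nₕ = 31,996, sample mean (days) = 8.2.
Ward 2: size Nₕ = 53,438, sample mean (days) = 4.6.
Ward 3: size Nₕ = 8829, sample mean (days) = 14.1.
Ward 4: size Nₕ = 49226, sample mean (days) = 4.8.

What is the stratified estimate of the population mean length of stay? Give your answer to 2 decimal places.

6.06

N = 143489; weights Wₕ = Nₕ/N = (0.2230, 0.3724, 0.0615, 0.3431).
x̄_st = Σ Wₕ·x̄ₕ = 0.2230·8.2 + 0.3724·4.6 + 0.0615·14.1 + 0.3431·4.8 ≈ 6.0559...
→ 6.06.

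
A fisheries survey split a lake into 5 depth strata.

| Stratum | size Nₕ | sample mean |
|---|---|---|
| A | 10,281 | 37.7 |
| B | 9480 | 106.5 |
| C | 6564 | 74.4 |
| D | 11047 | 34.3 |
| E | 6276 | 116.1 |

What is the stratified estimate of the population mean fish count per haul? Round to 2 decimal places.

68.57

N = 43648; weights Wₕ = Nₕ/N = (0.2355, 0.2172, 0.1504, 0.2531, 0.1438).
x̄_st = Σ Wₕ·x̄ₕ = 0.2355·37.7 + 0.2172·106.5 + 0.1504·74.4 + 0.2531·34.3 + 0.1438·116.1 ≈ 68.5743...
→ 68.57.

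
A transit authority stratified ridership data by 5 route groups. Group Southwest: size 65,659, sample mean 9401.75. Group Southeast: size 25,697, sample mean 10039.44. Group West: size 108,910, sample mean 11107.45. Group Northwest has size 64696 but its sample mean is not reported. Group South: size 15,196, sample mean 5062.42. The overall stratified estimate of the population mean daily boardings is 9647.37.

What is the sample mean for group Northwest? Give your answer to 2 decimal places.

8359.93

N = 65659 + 25697 + 108910 + 64696 + 15196 = 280158.
Overall total = μ·N = 9647.37·280158 = 2702787884.46.
Subtract the known strata: 65659·9401.75 + 25697·10039.44 + 108910·11107.45 + 15196·5062.42 = 2161933906.75.
Remaining total for group Northwest: 2702787884.46 − 2161933906.75 = 540853977.71.
Divide by its size: 540853977.71 / 64696 = 8359.9292... → 8359.93.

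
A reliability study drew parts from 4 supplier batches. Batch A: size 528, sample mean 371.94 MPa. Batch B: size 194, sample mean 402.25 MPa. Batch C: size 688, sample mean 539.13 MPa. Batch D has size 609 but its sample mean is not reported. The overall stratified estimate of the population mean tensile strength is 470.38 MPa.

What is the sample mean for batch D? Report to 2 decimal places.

N = 528 + 194 + 688 + 609 = 2019.
Overall total = μ·N = 470.38·2019 = 949697.22.
Subtract the known strata: 528·371.94 + 194·402.25 + 688·539.13 = 645342.26.
Remaining total for batch D: 949697.22 − 645342.26 = 304354.96.
Divide by its size: 304354.96 / 609 = 499.7618... → 499.76.

499.76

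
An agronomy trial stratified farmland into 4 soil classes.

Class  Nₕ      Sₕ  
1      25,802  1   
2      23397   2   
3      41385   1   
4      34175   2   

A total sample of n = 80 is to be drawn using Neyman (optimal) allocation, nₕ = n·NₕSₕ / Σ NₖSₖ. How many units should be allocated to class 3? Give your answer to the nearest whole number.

18

Σ NₕSₕ = 25802·1 + 23397·2 + 41385·1 + 34175·2 = 182331.
Share for 3: 41385/182331 = 0.22698.
n_3 = 80 × 0.22698 = 18.158... → 18.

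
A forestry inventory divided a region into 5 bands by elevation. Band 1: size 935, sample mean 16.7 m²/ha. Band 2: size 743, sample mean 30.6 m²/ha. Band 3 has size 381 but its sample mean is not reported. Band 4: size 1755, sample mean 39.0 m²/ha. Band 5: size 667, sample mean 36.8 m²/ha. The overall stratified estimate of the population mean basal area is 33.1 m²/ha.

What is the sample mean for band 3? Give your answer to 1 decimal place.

44.6

N = 935 + 743 + 381 + 1755 + 667 = 4481.
Overall total = μ·N = 33.1·4481 = 148321.1.
Subtract the known strata: 935·16.7 + 743·30.6 + 1755·39.0 + 667·36.8 = 131340.9.
Remaining total for band 3: 148321.1 − 131340.9 = 16980.2.
Divide by its size: 16980.2 / 381 = 44.567... → 44.6.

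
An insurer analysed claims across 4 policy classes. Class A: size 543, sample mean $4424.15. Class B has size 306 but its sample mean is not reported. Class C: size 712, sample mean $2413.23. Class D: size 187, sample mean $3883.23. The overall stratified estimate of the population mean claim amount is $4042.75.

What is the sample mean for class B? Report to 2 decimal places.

N = 543 + 306 + 712 + 187 = 1748.
Overall total = μ·N = 4042.75·1748 = 7066727.
Subtract the known strata: 543·4424.15 + 712·2413.23 + 187·3883.23 = 4846697.22.
Remaining total for class B: 7066727 − 4846697.22 = 2220029.78.
Divide by its size: 2220029.78 / 306 = 7254.9993... → 7255.00.

7255.00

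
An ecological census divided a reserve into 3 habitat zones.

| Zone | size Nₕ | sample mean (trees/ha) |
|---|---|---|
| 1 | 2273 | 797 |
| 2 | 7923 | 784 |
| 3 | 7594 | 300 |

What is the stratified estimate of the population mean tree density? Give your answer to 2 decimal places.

N = 17790; weights Wₕ = Nₕ/N = (0.1278, 0.4454, 0.4269).
x̄_st = Σ Wₕ·x̄ₕ = 0.1278·797 + 0.4454·784 + 0.4269·300 ≈ 579.0564...
→ 579.06.

579.06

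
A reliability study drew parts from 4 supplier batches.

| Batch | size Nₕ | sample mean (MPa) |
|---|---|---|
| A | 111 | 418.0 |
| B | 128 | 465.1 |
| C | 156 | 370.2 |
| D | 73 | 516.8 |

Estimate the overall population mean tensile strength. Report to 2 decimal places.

x̄_st = (Σ Nₕx̄ₕ) / (Σ Nₕ) = (111·418.0 + 128·465.1 + 156·370.2 + 73·516.8) / 468
= 201408.4 / 468 = 430.3598... → 430.36.

430.36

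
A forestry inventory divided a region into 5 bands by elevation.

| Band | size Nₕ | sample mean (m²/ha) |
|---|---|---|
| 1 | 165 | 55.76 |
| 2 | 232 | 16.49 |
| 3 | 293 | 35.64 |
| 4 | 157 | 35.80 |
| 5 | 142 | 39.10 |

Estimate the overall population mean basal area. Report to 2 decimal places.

35.03

N = 165 + 232 + 293 + 157 + 142 = 989.
The stratified mean weights each stratum mean by its population share Nₕ/N.
Σ Nₕx̄ₕ = 165·55.76 + 232·16.49 + 293·35.64 + 157·35.80 + 142·39.10 = 9200.4 + 3825.68 + 10442.52 + 5620.6 + 5552.2 = 34641.4.
Divide by N: 34641.4 / 989 = 35.0267... → 35.03.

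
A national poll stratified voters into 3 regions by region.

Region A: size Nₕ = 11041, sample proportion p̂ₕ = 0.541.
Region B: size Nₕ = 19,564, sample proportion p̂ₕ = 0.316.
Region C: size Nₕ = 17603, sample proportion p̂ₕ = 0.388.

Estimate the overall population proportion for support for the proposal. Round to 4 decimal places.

0.3938

N = 11041 + 19564 + 17603 = 48208.
Overall proportion = Σ (Nₕ/N)·p̂ₕ.
Σ Nₕp̂ₕ = 5973.181 + 6182.224 + 6829.964 = 18985.369.
18985.369 / 48208 = 0.393822... → 0.3938.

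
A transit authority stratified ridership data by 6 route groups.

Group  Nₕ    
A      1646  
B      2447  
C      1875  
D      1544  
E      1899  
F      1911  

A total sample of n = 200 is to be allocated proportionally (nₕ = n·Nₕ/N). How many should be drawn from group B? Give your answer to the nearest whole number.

43

Share of group B = 2447/11322 = 0.21613.
Allocate 200 × 0.21613 = 43.226... → 43.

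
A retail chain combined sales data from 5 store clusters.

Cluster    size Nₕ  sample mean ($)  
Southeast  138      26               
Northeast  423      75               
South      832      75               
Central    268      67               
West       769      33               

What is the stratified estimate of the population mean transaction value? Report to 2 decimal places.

58.04

N = 138 + 423 + 832 + 268 + 769 = 2430.
Weight each subgroup mean by Nₕ/N and sum.
Σ Nₕx̄ₕ = 138·26 + 423·75 + 832·75 + 268·67 + 769·33 = 3588 + 31725 + 62400 + 17956 + 25377 = 141046.
Divide by N: 141046 / 2430 = 58.0436... → 58.04.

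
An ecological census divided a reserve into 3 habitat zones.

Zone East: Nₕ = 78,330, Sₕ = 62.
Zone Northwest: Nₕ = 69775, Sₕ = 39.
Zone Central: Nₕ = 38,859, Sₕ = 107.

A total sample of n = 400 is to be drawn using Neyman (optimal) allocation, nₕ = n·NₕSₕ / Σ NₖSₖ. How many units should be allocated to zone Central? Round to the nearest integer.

142

East: NₕSₕ = 78330·62 = 4856460
Northwest: NₕSₕ = 69775·39 = 2721225
Central: NₕSₕ = 38859·107 = 4157913
Σ NₕSₕ = 11735598.
n_Central = 400·4157913/11735598 = 141.720... → 142.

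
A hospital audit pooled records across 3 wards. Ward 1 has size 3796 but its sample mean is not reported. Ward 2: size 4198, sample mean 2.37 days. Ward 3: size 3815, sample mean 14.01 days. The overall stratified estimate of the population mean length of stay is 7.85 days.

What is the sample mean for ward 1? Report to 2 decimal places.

7.72

Σ Nₕx̄ₕ = N·μ, so 3796·x̄_1 = 11809·7.85 − (4198·2.37 + 3815·14.01).
= 92700.65 − 63397.41 = 29303.24.
x̄_1 = 29303.24 / 3796 = 7.7195... → 7.72.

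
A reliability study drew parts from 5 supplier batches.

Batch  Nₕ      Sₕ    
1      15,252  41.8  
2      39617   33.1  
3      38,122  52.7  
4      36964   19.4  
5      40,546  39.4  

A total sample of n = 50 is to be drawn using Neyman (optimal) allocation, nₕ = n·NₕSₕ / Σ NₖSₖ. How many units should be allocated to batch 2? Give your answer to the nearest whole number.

10

1: NₕSₕ = 15252·41.8 = 637533.6
2: NₕSₕ = 39617·33.1 = 1311322.7
3: NₕSₕ = 38122·52.7 = 2009029.4
4: NₕSₕ = 36964·19.4 = 717101.6
5: NₕSₕ = 40546·39.4 = 1597512.4
Σ NₕSₕ = 6272499.7.
n_2 = 50·1311322.7/6272499.7 = 10.453... → 10.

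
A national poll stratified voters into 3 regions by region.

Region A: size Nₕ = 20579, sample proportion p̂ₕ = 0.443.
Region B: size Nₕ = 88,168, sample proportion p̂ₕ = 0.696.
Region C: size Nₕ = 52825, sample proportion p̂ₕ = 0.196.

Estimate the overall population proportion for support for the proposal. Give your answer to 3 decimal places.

0.500

Wₕ = Nₕ/N with N = 161572: 0.1274, 0.5457, 0.3269.
p̂_st = 0.1274·0.443 + 0.5457·0.696 + 0.3269·0.196 ≈ 0.50030... → 0.500.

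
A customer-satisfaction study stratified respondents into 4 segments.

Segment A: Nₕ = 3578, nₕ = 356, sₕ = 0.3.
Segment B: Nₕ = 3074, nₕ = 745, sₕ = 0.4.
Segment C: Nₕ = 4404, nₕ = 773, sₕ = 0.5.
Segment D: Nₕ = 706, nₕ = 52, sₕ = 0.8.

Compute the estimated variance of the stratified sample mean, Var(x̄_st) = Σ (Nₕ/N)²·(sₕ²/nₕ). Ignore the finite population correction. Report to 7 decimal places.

0.0001277

N = 11762; Wₕ = Nₕ/N.
segment A: (3578/11762)²·0.3²/356 = 0.0000233943
segment B: (3074/11762)²·0.4²/745 = 0.0000146693
segment C: (4404/11762)²·0.5²/773 = 0.0000453412
segment D: (706/11762)²·0.8²/52 = 0.0000443429
Sum = 0.0001277477 → 0.0001277.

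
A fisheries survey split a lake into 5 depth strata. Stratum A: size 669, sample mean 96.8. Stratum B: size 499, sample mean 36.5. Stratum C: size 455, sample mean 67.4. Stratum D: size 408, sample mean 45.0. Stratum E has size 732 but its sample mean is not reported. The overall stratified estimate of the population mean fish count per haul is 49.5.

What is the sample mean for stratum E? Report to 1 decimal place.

6.5

N = 669 + 499 + 455 + 408 + 732 = 2763.
Overall total = μ·N = 49.5·2763 = 136768.5.
Subtract the known strata: 669·96.8 + 499·36.5 + 455·67.4 + 408·45.0 = 131999.7.
Remaining total for stratum E: 136768.5 − 131999.7 = 4768.8.
Divide by its size: 4768.8 / 732 = 6.515... → 6.5.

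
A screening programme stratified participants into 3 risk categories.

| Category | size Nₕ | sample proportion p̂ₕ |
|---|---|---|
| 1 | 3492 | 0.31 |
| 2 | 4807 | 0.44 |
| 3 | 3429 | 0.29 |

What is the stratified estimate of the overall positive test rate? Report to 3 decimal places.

Wₕ = Nₕ/N with N = 11728: 0.2977, 0.4099, 0.2924.
p̂_st = 0.2977·0.31 + 0.4099·0.44 + 0.2924·0.29 ≈ 0.35744... → 0.357.

0.357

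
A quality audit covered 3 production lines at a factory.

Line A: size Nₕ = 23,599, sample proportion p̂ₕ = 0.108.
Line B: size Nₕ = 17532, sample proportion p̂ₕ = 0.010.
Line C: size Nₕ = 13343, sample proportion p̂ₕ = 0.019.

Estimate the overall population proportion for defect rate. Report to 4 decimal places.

0.0547

Wₕ = Nₕ/N with N = 54474: 0.4332, 0.3218, 0.2449.
p̂_st = 0.4332·0.108 + 0.3218·0.010 + 0.2449·0.019 ≈ 0.054660... → 0.0547.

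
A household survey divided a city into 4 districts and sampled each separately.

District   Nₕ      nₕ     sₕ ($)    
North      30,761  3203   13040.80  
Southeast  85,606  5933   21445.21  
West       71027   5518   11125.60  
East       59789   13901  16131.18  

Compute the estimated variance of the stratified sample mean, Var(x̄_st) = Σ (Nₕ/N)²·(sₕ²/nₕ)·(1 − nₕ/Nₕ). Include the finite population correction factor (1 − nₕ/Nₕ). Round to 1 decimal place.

N = 247183; Wₕ = Nₕ/N.
district North: (30761/247183)²·13040.80²/3203·(1 − 3203/30761) = 736.6522
district Southeast: (85606/247183)²·21445.21²/5933·(1 − 5933/85606) = 8652.9548
district West: (71027/247183)²·11125.60²/5518·(1 − 5518/71027) = 1708.2539
district East: (59789/247183)²·16131.18²/13901·(1 − 13901/59789) = 840.5614
Sum = 11938.4224 → 11938.4.

11938.4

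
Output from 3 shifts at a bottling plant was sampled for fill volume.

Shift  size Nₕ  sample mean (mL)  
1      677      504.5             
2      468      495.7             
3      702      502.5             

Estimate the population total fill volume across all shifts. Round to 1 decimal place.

Population total = Σ Nₕ·x̄ₕ (each stratum's size times its mean).
677·504.5 + 468·495.7 + 702·502.5 = 341546.5 + 231987.6 + 352755 = 926289.1.

926289.1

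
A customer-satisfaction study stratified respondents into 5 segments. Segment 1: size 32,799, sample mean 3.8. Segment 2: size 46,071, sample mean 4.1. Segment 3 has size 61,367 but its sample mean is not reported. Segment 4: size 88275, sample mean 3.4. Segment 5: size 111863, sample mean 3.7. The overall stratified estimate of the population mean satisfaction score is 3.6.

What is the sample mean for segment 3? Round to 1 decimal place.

N = 32799 + 46071 + 61367 + 88275 + 111863 = 340375.
Overall total = μ·N = 3.6·340375 = 1225350.
Subtract the known strata: 32799·3.8 + 46071·4.1 + 88275·3.4 + 111863·3.7 = 1027555.4.
Remaining total for segment 3: 1225350 − 1027555.4 = 197794.6.
Divide by its size: 197794.6 / 61367 = 3.223... → 3.2.

3.2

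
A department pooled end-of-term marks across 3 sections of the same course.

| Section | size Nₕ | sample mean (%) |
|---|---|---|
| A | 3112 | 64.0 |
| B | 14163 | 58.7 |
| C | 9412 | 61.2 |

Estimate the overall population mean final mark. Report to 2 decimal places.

x̄_st = (Σ Nₕx̄ₕ) / (Σ Nₕ) = (3112·64.0 + 14163·58.7 + 9412·61.2) / 26687
= 1606550.5 / 26687 = 60.1997... → 60.20.

60.20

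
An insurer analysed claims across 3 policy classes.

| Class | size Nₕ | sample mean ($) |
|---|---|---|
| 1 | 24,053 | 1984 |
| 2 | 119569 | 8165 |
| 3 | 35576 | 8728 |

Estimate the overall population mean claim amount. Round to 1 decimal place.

N = 24053 + 119569 + 35576 = 179198.
Weight each subgroup mean by Nₕ/N and sum.
Σ Nₕx̄ₕ = 24053·1984 + 119569·8165 + 35576·8728 = 47721152 + 976280885 + 310507328 = 1334509365.
Divide by N: 1334509365 / 179198 = 7447.122... → 7447.1.

7447.1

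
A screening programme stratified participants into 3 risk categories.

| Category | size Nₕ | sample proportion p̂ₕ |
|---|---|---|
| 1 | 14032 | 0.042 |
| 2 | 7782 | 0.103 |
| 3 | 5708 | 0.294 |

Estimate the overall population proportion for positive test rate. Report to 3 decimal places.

0.112

Wₕ = Nₕ/N with N = 27522: 0.5098, 0.2828, 0.2074.
p̂_st = 0.5098·0.042 + 0.2828·0.103 + 0.2074·0.294 ≈ 0.11151... → 0.112.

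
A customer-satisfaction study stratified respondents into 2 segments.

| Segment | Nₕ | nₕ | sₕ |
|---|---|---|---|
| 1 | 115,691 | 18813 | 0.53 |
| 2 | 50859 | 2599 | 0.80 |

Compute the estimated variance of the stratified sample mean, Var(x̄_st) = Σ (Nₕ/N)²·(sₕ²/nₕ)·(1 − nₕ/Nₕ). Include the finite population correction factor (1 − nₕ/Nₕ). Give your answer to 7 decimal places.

N = 166550; Wₕ = Nₕ/N.
segment 1: (115691/166550)²·0.53²/18813·(1 − 18813/115691) = 0.0000060329
segment 2: (50859/166550)²·0.80²/2599·(1 − 2599/50859) = 0.0000217891
Sum = 0.0000278221 → 0.0000278.

0.0000278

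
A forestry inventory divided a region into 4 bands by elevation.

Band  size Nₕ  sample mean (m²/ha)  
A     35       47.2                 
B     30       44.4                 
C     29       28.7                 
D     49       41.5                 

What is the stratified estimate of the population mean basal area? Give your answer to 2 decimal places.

40.91

x̄_st = (Σ Nₕx̄ₕ) / (Σ Nₕ) = (35·47.2 + 30·44.4 + 29·28.7 + 49·41.5) / 143
= 5849.8 / 143 = 40.9077... → 40.91.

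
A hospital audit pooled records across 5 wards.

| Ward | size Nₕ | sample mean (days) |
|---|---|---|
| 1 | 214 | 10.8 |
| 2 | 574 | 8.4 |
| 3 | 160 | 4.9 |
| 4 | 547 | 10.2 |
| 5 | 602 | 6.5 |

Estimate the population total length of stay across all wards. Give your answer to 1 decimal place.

17409.2

Estimate total by summing Nₕ·x̄ₕ over strata.
214·10.8 + 574·8.4 + 160·4.9 + 547·10.2 + 602·6.5 = 2311.2 + 4821.6 + 784 + 5579.4 + 3913 = 17409.2.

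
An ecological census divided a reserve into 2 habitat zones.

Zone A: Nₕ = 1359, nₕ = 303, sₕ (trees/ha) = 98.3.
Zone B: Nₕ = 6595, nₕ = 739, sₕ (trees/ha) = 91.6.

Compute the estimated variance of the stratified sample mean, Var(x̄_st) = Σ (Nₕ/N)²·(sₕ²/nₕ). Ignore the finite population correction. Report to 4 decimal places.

8.7365

N = 7954. Term for each stratum: Wₕ²sₕ²/nₕ.
Var(x̄_st) = 0.9309624 + 7.8055756 = 8.7365380 → 8.7365.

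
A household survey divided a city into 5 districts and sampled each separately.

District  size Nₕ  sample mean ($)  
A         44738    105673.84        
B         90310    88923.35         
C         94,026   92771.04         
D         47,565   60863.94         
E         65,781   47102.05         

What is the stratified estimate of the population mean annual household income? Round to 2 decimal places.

x̄_st = (Σ Nₕx̄ₕ) / (Σ Nₕ) = (44738·105673.84 + 90310·88923.35 + 94026·92771.04 + 47565·60863.94 + 65781·47102.05) / 342420
= 27474607056.61 / 342420 = 80236.5722... → 80236.57.

80236.57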